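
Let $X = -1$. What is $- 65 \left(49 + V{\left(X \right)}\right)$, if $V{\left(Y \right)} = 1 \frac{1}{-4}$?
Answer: $- \frac{12675}{4} \approx -3168.8$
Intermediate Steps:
$V{\left(Y \right)} = - \frac{1}{4}$ ($V{\left(Y \right)} = 1 \left(- \frac{1}{4}\right) = - \frac{1}{4}$)
$- 65 \left(49 + V{\left(X \right)}\right) = - 65 \left(49 - \frac{1}{4}\right) = \left(-65\right) \frac{195}{4} = - \frac{12675}{4}$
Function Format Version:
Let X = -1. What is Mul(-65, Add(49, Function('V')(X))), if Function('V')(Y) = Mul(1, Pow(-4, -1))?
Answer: Rational(-12675, 4) ≈ -3168.8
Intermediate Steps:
Function('V')(Y) = Rational(-1, 4) (Function('V')(Y) = Mul(1, Rational(-1, 4)) = Rational(-1, 4))
Mul(-65, Add(49, Function('V')(X))) = Mul(-65, Add(49, Rational(-1, 4))) = Mul(-65, Rational(195, 4)) = Rational(-12675, 4)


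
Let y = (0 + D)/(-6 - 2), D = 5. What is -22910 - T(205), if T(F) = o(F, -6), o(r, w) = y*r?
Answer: -182255/8 ≈ -22782.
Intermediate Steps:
y = -5/8 (y = (0 + 5)/(-6 - 2) = 5/(-8) = 5*(-1/8) = -5/8 ≈ -0.62500)
o(r, w) = -5*r/8
T(F) = -5*F/8
-22910 - T(205) = -22910 - (-5)*205/8 = -22910 - 1*(-1025/8) = -22910 + 1025/8 = -182255/8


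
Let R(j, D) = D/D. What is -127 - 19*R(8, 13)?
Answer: -146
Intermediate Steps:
R(j, D) = 1
-127 - 19*R(8, 13) = -127 - 19*1 = -127 - 19 = -146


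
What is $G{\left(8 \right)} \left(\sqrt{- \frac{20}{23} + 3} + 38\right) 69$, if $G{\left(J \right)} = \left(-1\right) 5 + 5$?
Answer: $0$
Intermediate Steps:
$G{\left(J \right)} = 0$ ($G{\left(J \right)} = -5 + 5 = 0$)
$G{\left(8 \right)} \left(\sqrt{- \frac{20}{23} + 3} + 38\right) 69 = 0 \left(\sqrt{- \frac{20}{23} + 3} + 38\right) 69 = 0 \left(\sqrt{\frac{49}{23}} + 38\right) 69 = 0 \left(\frac{7 \sqrt{23}}{23} + 38\right) 69 = 0 \left(38 + \frac{7 \sqrt{23}}{23}\right) 69 = 0 \cdot 69 = 0$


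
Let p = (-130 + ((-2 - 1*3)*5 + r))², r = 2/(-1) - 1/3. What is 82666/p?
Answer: 371997/111392 ≈ 3.3395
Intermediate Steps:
r = -7/3 (r = 2*(-1) - 1*⅓ = -2 - ⅓ = -7/3 ≈ -2.3333)
p = 222784/9 (p = (-130 + ((-2 - 1*3)*5 - 7/3))² = (-130 + ((-2 - 3)*5 - 7/3))² = (-130 + (-5*5 - 7/3))² = (-130 + (-25 - 7/3))² = (-130 - 82/3)² = (-472/3)² = 222784/9 ≈ 24754.)
82666/p = 82666/(222784/9) = 82666*(9/222784) = 371997/111392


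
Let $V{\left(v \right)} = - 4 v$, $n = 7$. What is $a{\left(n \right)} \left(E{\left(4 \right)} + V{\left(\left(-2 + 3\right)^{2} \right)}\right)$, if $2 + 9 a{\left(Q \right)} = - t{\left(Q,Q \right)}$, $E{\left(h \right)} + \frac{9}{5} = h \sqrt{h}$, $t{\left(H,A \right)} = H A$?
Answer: $- \frac{187}{15} \approx -12.467$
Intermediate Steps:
$t{\left(H,A \right)} = A H$
$E{\left(h \right)} = - \frac{9}{5} + h^{\frac{3}{2}}$ ($E{\left(h \right)} = - \frac{9}{5} + h \sqrt{h} = - \frac{9}{5} + h^{\frac{3}{2}}$)
$a{\left(Q \right)} = - \frac{2}{9} - \frac{Q^{2}}{9}$ ($a{\left(Q \right)} = - \frac{2}{9} + \frac{\left(-1\right) Q Q}{9} = - \frac{2}{9} + \frac{\left(-1\right) Q^{2}}{9} = - \frac{2}{9} - \frac{Q^{2}}{9}$)
$a{\left(n \right)} \left(E{\left(4 \right)} + V{\left(\left(-2 + 3\right)^{2} \right)}\right) = \left(- \frac{2}{9} - \frac{7^{2}}{9}\right) \left(\left(- \frac{9}{5} + 4^{\frac{3}{2}}\right) - 4 \left(-2 + 3\right)^{2}\right) = \left(- \frac{2}{9} - \frac{49}{9}\right) \left(\left(- \frac{9}{5} + 8\right) - 4 \cdot 1^{2}\right) = \left(- \frac{2}{9} - \frac{49}{9}\right) \left(\frac{31}{5} - 4\right) = - \frac{17 \left(\frac{31}{5} - 4\right)}{3} = \left(- \frac{17}{3}\right) \frac{11}{5} = - \frac{187}{15}$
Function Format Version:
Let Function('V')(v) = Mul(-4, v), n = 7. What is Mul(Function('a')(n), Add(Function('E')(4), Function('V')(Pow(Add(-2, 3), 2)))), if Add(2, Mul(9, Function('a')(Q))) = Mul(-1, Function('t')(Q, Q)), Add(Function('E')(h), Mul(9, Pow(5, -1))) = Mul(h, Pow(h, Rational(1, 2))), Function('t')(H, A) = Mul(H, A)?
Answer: Rational(-187, 15) ≈ -12.467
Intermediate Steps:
Function('t')(H, A) = Mul(A, H)
Function('E')(h) = Add(Rational(-9, 5), Pow(h, Rational(3, 2))) (Function('E')(h) = Add(Rational(-9, 5), Mul(h, Pow(h, Rational(1, 2)))) = Add(Rational(-9, 5), Pow(h, Rational(3, 2))))
Function('a')(Q) = Add(Rational(-2, 9), Mul(Rational(-1, 9), Pow(Q, 2))) (Function('a')(Q) = Add(Rational(-2, 9), Mul(Rational(1, 9), Mul(-1, Mul(Q, Q)))) = Add(Rational(-2, 9), Mul(Rational(1, 9), Mul(-1, Pow(Q, 2)))) = Add(Rational(-2, 9), Mul(Rational(-1, 9), Pow(Q, 2))))
Mul(Function('a')(n), Add(Function('E')(4), Function('V')(Pow(Add(-2, 3), 2)))) = Mul(Add(Rational(-2, 9), Mul(Rational(-1, 9), Pow(7, 2))), Add(Add(Rational(-9, 5), Pow(4, Rational(3, 2))), Mul(-4, Pow(Add(-2, 3), 2)))) = Mul(Add(Rational(-2, 9), Mul(Rational(-1, 9), 49)), Add(Add(Rational(-9, 5), 8), Mul(-4, Pow(1, 2)))) = Mul(Add(Rational(-2, 9), Rational(-49, 9)), Add(Rational(31, 5), Mul(-4, 1))) = Mul(Rational(-17, 3), Add(Rational(31, 5), -4)) = Mul(Rational(-17, 3), Rational(11, 5)) = Rational(-187, 15)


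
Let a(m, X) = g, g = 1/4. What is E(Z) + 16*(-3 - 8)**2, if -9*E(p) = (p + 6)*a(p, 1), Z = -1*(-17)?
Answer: 69673/36 ≈ 1935.4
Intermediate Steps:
g = 1/4 ≈ 0.25000
a(m, X) = 1/4
Z = 17
E(p) = -1/6 - p/36 (E(p) = -(p + 6)/(9*4) = -(6 + p)/(9*4) = -(3/2 + p/4)/9 = -1/6 - p/36)
E(Z) + 16*(-3 - 8)**2 = (-1/6 - 1/36*17) + 16*(-3 - 8)**2 = (-1/6 - 17/36) + 16*(-11)**2 = -23/36 + 16*121 = -23/36 + 1936 = 69673/36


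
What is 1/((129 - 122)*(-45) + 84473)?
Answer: 1/84158 ≈ 1.1882e-5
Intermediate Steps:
1/((129 - 122)*(-45) + 84473) = 1/(7*(-45) + 84473) = 1/(-315 + 84473) = 1/84158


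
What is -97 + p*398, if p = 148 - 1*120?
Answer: 11047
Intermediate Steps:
p = 28 (p = 148 - 120 = 28)
-97 + p*398 = -97 + 28*398 = -97 + 11144 = 11047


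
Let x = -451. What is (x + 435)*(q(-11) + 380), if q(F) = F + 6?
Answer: -6000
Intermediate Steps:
q(F) = 6 + F
(x + 435)*(q(-11) + 380) = (-451 + 435)*((6 - 11) + 380) = -16*(-5 + 380) = -16*375 = -6000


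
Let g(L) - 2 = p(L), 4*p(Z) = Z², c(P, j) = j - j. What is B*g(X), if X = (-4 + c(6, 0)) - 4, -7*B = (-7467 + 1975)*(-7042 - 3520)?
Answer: -1044117072/7 ≈ -1.4916e+8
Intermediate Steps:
c(P, j) = 0
p(Z) = Z²/4
B = -58006504/7 (B = -(-7467 + 1975)*(-7042 - 3520)/7 = -(-5492)*(-10562)/7 = -⅐*58006504 = -58006504/7 ≈ -8.2866e+6)
X = -8 (X = (-4 + 0) - 4 = -4 - 4 = -8)
g(L) = 2 + L²/4
B*g(X) = -58006504*(2 + (¼)*(-8)²)/7 = -58006504*(2 + (¼)*64)/7 = -58006504*(2 + 16)/7 = -58006504/7*18 = -1044117072/7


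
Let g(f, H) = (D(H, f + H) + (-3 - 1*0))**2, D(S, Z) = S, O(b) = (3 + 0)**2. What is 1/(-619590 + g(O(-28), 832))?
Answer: 1/67651 ≈ 1.4782e-5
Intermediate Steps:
O(b) = 9 (O(b) = 3**2 = 9)
g(f, H) = (-3 + H)**2 (g(f, H) = (H + (-3 - 1*0))**2 = (H + (-3 + 0))**2 = (H - 3)**2 = (-3 + H)**2)
1/(-619590 + g(O(-28), 832)) = 1/(-619590 + (-3 + 832)**2) = 1/(-619590 + 829**2) = 1/(-619590 + 687241) = 1/67651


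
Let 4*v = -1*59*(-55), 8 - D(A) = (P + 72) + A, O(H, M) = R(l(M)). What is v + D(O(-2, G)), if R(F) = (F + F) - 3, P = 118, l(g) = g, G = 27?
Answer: 2313/4 ≈ 578.25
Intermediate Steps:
R(F) = -3 + 2*F (R(F) = 2*F - 3 = -3 + 2*F)
O(H, M) = -3 + 2*M
D(A) = -182 - A (D(A) = 8 - ((118 + 72) + A) = 8 - (190 + A) = 8 + (-190 - A) = -182 - A)
v = 3245/4 (v = (-1*59*(-55))/4 = (-59*(-55))/4 = (1/4)*3245 = 3245/4 ≈ 811.25)
v + D(O(-2, G)) = 3245/4 + (-182 - (-3 + 2*27)) = 3245/4 + (-182 - (-3 + 54)) = 3245/4 + (-182 - 1*51) = 3245/4 + (-182 - 51) = 3245/4 - 233 = 2313/4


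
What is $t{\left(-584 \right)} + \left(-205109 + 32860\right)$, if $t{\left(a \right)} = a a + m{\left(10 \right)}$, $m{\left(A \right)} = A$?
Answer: $168817$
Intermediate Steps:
$t{\left(a \right)} = 10 + a^{2}$ ($t{\left(a \right)} = a a + 10 = a^{2} + 10 = 10 + a^{2}$)
$t{\left(-584 \right)} + \left(-205109 + 32860\right) = \left(10 + \left(-584\right)^{2}\right) + \left(-205109 + 32860\right) = \left(10 + 341056\right) - 172249 = 341066 - 172249 = 168817$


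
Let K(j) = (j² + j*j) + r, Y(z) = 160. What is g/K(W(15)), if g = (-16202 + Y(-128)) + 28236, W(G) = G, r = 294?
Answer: 6097/372 ≈ 16.390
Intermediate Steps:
K(j) = 294 + 2*j² (K(j) = (j² + j*j) + 294 = (j² + j²) + 294 = 2*j² + 294 = 294 + 2*j²)
g = 12194 (g = (-16202 + 160) + 28236 = -16042 + 28236 = 12194)
g/K(W(15)) = 12194/(294 + 2*15²) = 12194/(294 + 2*225) = 12194/(294 + 450) = 12194/744 = 12194*(1/744) = 6097/372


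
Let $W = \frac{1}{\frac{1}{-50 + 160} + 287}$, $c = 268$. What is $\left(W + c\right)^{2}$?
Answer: $\frac{71590856255044}{996728041} \approx 71826.0$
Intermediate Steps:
$W = \frac{110}{31571}$ ($W = \frac{1}{\frac{1}{110} + 287} = \frac{1}{\frac{31571}{110}} = \frac{110}{31571} \approx 0.0034842$)
$\left(W + c\right)^{2} = \left(\frac{110}{31571} + 268\right)^{2} = \left(\frac{8461138}{31571}\right)^{2} = \frac{71590856255044}{996728041}$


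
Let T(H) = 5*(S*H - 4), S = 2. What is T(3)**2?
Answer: 100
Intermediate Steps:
T(H) = -20 + 10*H (T(H) = 5*(2*H - 4) = 5*(-4 + 2*H) = -20 + 10*H)
T(3)**2 = (-20 + 10*3)**2 = (-20 + 30)**2 = 10**2 = 100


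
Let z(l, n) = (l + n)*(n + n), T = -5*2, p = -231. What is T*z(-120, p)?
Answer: -1621620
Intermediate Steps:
T = -10
z(l, n) = 2*n*(l + n) (z(l, n) = (l + n)*(2*n) = 2*n*(l + n))
T*z(-120, p) = -20*(-231)*(-120 - 231) = -20*(-231)*(-351) = -10*162162 = -1621620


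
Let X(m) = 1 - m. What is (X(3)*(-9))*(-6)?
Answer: -108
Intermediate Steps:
(X(3)*(-9))*(-6) = ((1 - 1*3)*(-9))*(-6) = ((1 - 3)*(-9))*(-6) = -2*(-9)*(-6) = 18*(-6) = -108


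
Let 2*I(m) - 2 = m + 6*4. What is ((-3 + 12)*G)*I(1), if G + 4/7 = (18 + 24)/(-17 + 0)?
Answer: -43983/119 ≈ -369.60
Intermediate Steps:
G = -362/119 (G = -4/7 + (18 + 24)/(-17 + 0) = -4/7 + 42/(-17) = -4/7 + 42*(-1/17) = -4/7 - 42/17 = -362/119 ≈ -3.0420)
I(m) = 13 + m/2 (I(m) = 1 + (m + 6*4)/2 = 1 + (m + 24)/2 = 1 + (24 + m)/2 = 1 + (12 + m/2) = 13 + m/2)
((-3 + 12)*G)*I(1) = ((-3 + 12)*(-362/119))*(13 + (1/2)*1) = (9*(-362/119))*(13 + 1/2) = -3258/119*27/2 = -43983/119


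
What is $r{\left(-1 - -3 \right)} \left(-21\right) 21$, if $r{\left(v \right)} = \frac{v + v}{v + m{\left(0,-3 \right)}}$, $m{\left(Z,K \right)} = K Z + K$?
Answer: $1764$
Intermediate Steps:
$m{\left(Z,K \right)} = K + K Z$
$r{\left(v \right)} = \frac{2 v}{-3 + v}$ ($r{\left(v \right)} = \frac{v + v}{v - 3 \left(1 + 0\right)} = \frac{2 v}{v - 3} = \frac{2 v}{-3 + v}$)
$r{\left(-1 - -3 \right)} \left(-21\right) 21 = \frac{2 \left(-1 - -3\right)}{-3 - -2} \left(-21\right) 21 = \frac{2 \left(-1 + 3\right)}{-3 + \left(-1 + 3\right)} \left(-21\right) 21 = 2 \cdot 2 \frac{1}{-3 + 2} \left(-21\right) 21 = 2 \cdot 2 \frac{1}{-1} \left(-21\right) 21 = 2 \cdot 2 \left(-1\right) \left(-21\right) 21 = \left(-4\right) \left(-21\right) 21 = 84 \cdot 21 = 1764$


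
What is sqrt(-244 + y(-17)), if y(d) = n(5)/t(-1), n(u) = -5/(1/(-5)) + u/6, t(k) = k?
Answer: I*sqrt(9714)/6 ≈ 16.427*I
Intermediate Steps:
n(u) = 25 + u/6 (n(u) = -5/(-1/5) + u*(1/6) = -5*(-5) + u/6 = 25 + u/6)
y(d) = -155/6 (y(d) = (25 + (1/6)*5)/(-1) = (25 + 5/6)*(-1) = (155/6)*(-1) = -155/6)
sqrt(-244 + y(-17)) = sqrt(-244 - 155/6) = sqrt(-1619/6) = I*sqrt(9714)/6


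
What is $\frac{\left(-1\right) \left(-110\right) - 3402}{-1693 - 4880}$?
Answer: $\frac{3292}{6573} \approx 0.50084$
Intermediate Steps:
$\frac{\left(-1\right) \left(-110\right) - 3402}{-1693 - 4880} = \frac{110 - 3402}{-6573} = \left(-3292\right) \left(- \frac{1}{6573}\right) = \frac{3292}{6573}$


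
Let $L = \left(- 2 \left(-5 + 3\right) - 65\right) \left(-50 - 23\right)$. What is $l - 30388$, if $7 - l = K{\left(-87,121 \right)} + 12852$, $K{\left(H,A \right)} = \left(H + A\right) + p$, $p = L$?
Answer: $-47720$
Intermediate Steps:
$L = 4453$ ($L = \left(\left(-2\right) \left(-2\right) - 65\right) \left(-73\right) = \left(4 - 65\right) \left(-73\right) = \left(-61\right) \left(-73\right) = 4453$)
$p = 4453$
$K{\left(H,A \right)} = 4453 + A + H$ ($K{\left(H,A \right)} = \left(H + A\right) + 4453 = \left(A + H\right) + 4453 = 4453 + A + H$)
$l = -17332$ ($l = 7 - \left(\left(4453 + 121 - 87\right) + 12852\right) = 7 - \left(4487 + 12852\right) = 7 - 17339 = -17332$)
$l - 30388 = -17332 - 30388 = -47720$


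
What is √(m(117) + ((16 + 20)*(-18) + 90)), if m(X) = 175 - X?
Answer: 10*I*√5 ≈ 22.361*I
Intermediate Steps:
√(m(117) + ((16 + 20)*(-18) + 90)) = √((175 - 1*117) + ((16 + 20)*(-18) + 90)) = √((175 - 117) + (36*(-18) + 90)) = √(58 + (-648 + 90)) = √(58 - 558) = √(-500) = 10*I*√5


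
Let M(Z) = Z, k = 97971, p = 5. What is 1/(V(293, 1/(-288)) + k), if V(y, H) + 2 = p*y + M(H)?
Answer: 288/28636991 ≈ 1.0057e-5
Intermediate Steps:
V(y, H) = -2 + H + 5*y (V(y, H) = -2 + (5*y + H) = -2 + (H + 5*y) = -2 + H + 5*y)
1/(V(293, 1/(-288)) + k) = 1/((-2 + 1/(-288) + 5*293) + 97971) = 1/((-2 - 1/288 + 1465) + 97971) = 1/(421343/288 + 97971) = 1/(28636991/288) = 288/28636991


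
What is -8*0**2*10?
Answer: 0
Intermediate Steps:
-8*0**2*10 = -8*0*10 = 0*10 = 0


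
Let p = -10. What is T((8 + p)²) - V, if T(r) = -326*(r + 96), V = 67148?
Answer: -99748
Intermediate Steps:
T(r) = -31296 - 326*r (T(r) = -326*(96 + r) = -31296 - 326*r)
T((8 + p)²) - V = (-31296 - 326*(8 - 10)²) - 1*67148 = (-31296 - 326*(-2)²) - 67148 = (-31296 - 326*4) - 67148 = (-31296 - 1304) - 67148 = -32600 - 67148 = -99748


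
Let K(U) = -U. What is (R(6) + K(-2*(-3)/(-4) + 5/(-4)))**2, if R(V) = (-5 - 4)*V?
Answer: 42025/16 ≈ 2626.6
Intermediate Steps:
R(V) = -9*V
(R(6) + K(-2*(-3)/(-4) + 5/(-4)))**2 = (-9*6 - (-2*(-3)/(-4) + 5/(-4)))**2 = (-54 - (6*(-1/4) + 5*(-1/4)))**2 = (-54 - (-3/2 - 5/4))**2 = (-54 - 1*(-11/4))**2 = (-54 + 11/4)**2 = (-205/4)**2 = 42025/16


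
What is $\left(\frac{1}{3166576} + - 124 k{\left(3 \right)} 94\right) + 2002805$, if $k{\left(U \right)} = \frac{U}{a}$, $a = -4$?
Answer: $\frac{6369716453073}{3166576} \approx 2.0115 \cdot 10^{6}$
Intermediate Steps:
$k{\left(U \right)} = - \frac{U}{4}$ ($k{\left(U \right)} = \frac{U}{-4} = U \left(- \frac{1}{4}\right) = - \frac{U}{4}$)
$\left(\frac{1}{3166576} + - 124 k{\left(3 \right)} 94\right) + 2002805 = \left(\frac{1}{3166576} + - 124 \left(\left(- \frac{1}{4}\right) 3\right) 94\right) + 2002805 = \left(\frac{1}{3166576} + \left(-124\right) \left(- \frac{3}{4}\right) 94\right) + 2002805 = \left(\frac{1}{3166576} + 93 \cdot 94\right) + 2002805 = \left(\frac{1}{3166576} + 8742\right) + 2002805 = \frac{27682207393}{3166576} + 2002805 = \frac{6369716453073}{3166576}$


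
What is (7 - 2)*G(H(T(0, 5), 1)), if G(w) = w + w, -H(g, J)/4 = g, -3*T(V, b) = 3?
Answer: 40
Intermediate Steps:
T(V, b) = -1 (T(V, b) = -⅓*3 = -1)
H(g, J) = -4*g
G(w) = 2*w
(7 - 2)*G(H(T(0, 5), 1)) = (7 - 2)*(2*(-4*(-1))) = 5*(2*4) = 5*8 = 40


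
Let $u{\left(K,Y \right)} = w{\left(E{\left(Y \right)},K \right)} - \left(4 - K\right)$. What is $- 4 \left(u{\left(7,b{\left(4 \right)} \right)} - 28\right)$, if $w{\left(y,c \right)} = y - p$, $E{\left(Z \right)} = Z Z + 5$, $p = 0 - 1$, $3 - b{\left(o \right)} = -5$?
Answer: $-180$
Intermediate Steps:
$b{\left(o \right)} = 8$ ($b{\left(o \right)} = 3 - -5 = 3 + 5 = 8$)
$p = -1$
$E{\left(Z \right)} = 5 + Z^{2}$ ($E{\left(Z \right)} = Z^{2} + 5 = 5 + Z^{2}$)
$w{\left(y,c \right)} = 1 + y$ ($w{\left(y,c \right)} = y - -1 = y + 1 = 1 + y$)
$u{\left(K,Y \right)} = 2 + K + Y^{2}$ ($u{\left(K,Y \right)} = \left(1 + \left(5 + Y^{2}\right)\right) - \left(4 - K\right) = \left(6 + Y^{2}\right) + \left(-4 + K\right) = 2 + K + Y^{2}$)
$- 4 \left(u{\left(7,b{\left(4 \right)} \right)} - 28\right) = - 4 \left(\left(2 + 7 + 8^{2}\right) - 28\right) = - 4 \left(\left(2 + 7 + 64\right) - 28\right) = - 4 \left(73 - 28\right) = \left(-4\right) 45 = -180$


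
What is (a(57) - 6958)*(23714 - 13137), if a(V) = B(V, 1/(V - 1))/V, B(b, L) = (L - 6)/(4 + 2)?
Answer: -201355785961/2736 ≈ -7.3595e+7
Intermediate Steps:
B(b, L) = -1 + L/6 (B(b, L) = (-6 + L)/6 = (-6 + L)*(⅙) = -1 + L/6)
a(V) = (-1 + 1/(6*(-1 + V)))/V (a(V) = (-1 + 1/(6*(V - 1)))/V = (-1 + 1/(6*(-1 + V)))/V)
(a(57) - 6958)*(23714 - 13137) = ((7/6 - 1*57)/(57*(-1 + 57)) - 6958)*(23714 - 13137) = ((1/57)*(7/6 - 57)/56 - 6958)*10577 = ((1/57)*(1/56)*(-335/6) - 6958)*10577 = (-335/19152 - 6958)*10577 = -133259951/19152*10577 = -201355785961/2736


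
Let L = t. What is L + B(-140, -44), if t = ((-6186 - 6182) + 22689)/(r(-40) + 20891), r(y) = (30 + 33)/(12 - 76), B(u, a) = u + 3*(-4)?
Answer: -202557528/1336961 ≈ -151.51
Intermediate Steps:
B(u, a) = -12 + u (B(u, a) = u - 12 = -12 + u)
r(y) = -63/64 (r(y) = 63/(-64) = 63*(-1/64) = -63/64)
t = 660544/1336961 (t = ((-6186 - 6182) + 22689)/(-63/64 + 20891) = (-12368 + 22689)/(1336961/64) = 10321*(64/1336961) = 660544/1336961 ≈ 0.49406)
L = 660544/1336961 ≈ 0.49406
L + B(-140, -44) = 660544/1336961 + (-12 - 140) = 660544/1336961 - 152 = -202557528/1336961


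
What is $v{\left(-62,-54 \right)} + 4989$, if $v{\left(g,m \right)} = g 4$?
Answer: $4741$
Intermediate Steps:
$v{\left(g,m \right)} = 4 g$
$v{\left(-62,-54 \right)} + 4989 = 4 \left(-62\right) + 4989 = -248 + 4989 = 4741$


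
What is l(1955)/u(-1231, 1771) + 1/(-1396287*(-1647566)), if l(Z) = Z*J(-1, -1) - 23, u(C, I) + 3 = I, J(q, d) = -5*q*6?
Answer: 67434973544381951/2033619888898728 ≈ 33.160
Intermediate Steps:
J(q, d) = -30*q
u(C, I) = -3 + I
l(Z) = -23 + 30*Z (l(Z) = Z*(-30*(-1)) - 23 = Z*30 - 23 = 30*Z - 23 = -23 + 30*Z)
l(1955)/u(-1231, 1771) + 1/(-1396287*(-1647566)) = (-23 + 30*1955)/(-3 + 1771) + 1/(-1396287*(-1647566)) = (-23 + 58650)/1768 - 1/1396287*(-1/1647566) = 58627*(1/1768) + 1/2300474987442 = 58627/1768 + 1/2300474987442 = 67434973544381951/2033619888898728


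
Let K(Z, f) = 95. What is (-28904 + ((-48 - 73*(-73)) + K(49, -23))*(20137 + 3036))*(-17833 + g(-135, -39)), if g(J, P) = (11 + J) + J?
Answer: -2253343113248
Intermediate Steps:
g(J, P) = 11 + 2*J
(-28904 + ((-48 - 73*(-73)) + K(49, -23))*(20137 + 3036))*(-17833 + g(-135, -39)) = (-28904 + ((-48 - 73*(-73)) + 95)*(20137 + 3036))*(-17833 + (11 + 2*(-135))) = (-28904 + ((-48 + 5329) + 95)*23173)*(-17833 + (11 - 270)) = (-28904 + (5281 + 95)*23173)*(-17833 - 259) = (-28904 + 5376*23173)*(-18092) = (-28904 + 124578048)*(-18092) = 124549144*(-18092) = -2253343113248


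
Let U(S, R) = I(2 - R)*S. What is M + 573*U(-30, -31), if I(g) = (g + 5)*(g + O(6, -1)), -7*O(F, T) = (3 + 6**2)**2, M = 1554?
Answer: 842664678/7 ≈ 1.2038e+8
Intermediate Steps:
O(F, T) = -1521/7 (O(F, T) = -(3 + 6**2)**2/7 = -(3 + 36)**2/7 = -1/7*39**2 = -1/7*1521 = -1521/7)
I(g) = (5 + g)*(-1521/7 + g) (I(g) = (g + 5)*(g - 1521/7) = (5 + g)*(-1521/7 + g))
U(S, R) = S*(-1511 + (2 - R)**2 + 1486*R/7) (U(S, R) = (-7605/7 + (2 - R)**2 - 1486*(2 - R)/7)*S = (-7605/7 + (2 - R)**2 + (-2972/7 + 1486*R/7))*S = (-1511 + (2 - R)**2 + 1486*R/7)*S = S*(-1511 + (2 - R)**2 + 1486*R/7))
M + 573*U(-30, -31) = 1554 + 573*((1/7)*(-30)*(-10549 + 7*(-31)**2 + 1458*(-31))) = 1554 + 573*((1/7)*(-30)*(-10549 + 7*961 - 45198)) = 1554 + 573*((1/7)*(-30)*(-10549 + 6727 - 45198)) = 1554 + 573*((1/7)*(-30)*(-49020)) = 1554 + 573*(1470600/7) = 1554 + 842653800/7 = 842664678/7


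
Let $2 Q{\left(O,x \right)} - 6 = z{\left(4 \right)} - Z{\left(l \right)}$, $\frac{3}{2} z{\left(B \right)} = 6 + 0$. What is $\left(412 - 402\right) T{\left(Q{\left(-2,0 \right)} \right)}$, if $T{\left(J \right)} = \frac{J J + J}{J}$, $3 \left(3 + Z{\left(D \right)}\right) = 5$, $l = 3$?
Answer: $\frac{200}{3} \approx 66.667$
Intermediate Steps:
$Z{\left(D \right)} = - \frac{4}{3}$ ($Z{\left(D \right)} = -3 + \frac{1}{3} \cdot 5 = -3 + \frac{5}{3} = - \frac{4}{3}$)
$z{\left(B \right)} = 4$ ($z{\left(B \right)} = \frac{2 \left(6 + 0\right)}{3} = \frac{2}{3} \cdot 6 = 4$)
$Q{\left(O,x \right)} = \frac{17}{3}$ ($Q{\left(O,x \right)} = 3 + \frac{4 - - \frac{4}{3}}{2} = 3 + \frac{4 + \frac{4}{3}}{2} = 3 + \frac{1}{2} \cdot \frac{16}{3} = 3 + \frac{8}{3} = \frac{17}{3}$)
$T{\left(J \right)} = \frac{J + J^{2}}{J}$ ($T{\left(J \right)} = \frac{J^{2} + J}{J} = \frac{J + J^{2}}{J}$)
$\left(412 - 402\right) T{\left(Q{\left(-2,0 \right)} \right)} = \left(412 - 402\right) \left(1 + \frac{17}{3}\right) = 10 \cdot \frac{20}{3} = \frac{200}{3}$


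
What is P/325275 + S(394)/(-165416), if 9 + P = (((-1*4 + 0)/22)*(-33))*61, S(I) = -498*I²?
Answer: 1047761050988/2241903725 ≈ 467.35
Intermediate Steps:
P = 357 (P = -9 + (((-1*4 + 0)/22)*(-33))*61 = -9 + (((-4 + 0)*(1/22))*(-33))*61 = -9 + (-4*1/22*(-33))*61 = -9 - 2/11*(-33)*61 = -9 + 6*61 = -9 + 366 = 357)
P/325275 + S(394)/(-165416) = 357/325275 - 498*394²/(-165416) = 357*(1/325275) - 498*155236*(-1/165416) = 119/108425 - 77307528*(-1/165416) = 119/108425 + 9663441/20677 = 1047761050988/2241903725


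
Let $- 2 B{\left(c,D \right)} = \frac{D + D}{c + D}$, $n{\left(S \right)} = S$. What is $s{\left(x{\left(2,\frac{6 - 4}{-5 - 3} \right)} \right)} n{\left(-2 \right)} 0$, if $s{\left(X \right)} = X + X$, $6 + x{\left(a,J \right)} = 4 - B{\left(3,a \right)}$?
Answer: $0$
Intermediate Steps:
$B{\left(c,D \right)} = - \frac{D}{D + c}$ ($B{\left(c,D \right)} = - \frac{\left(D + D\right) \frac{1}{c + D}}{2} = - \frac{2 D \frac{1}{D + c}}{2} = - \frac{D}{D + c}$)
$x{\left(a,J \right)} = -2 + \frac{a}{3 + a}$ ($x{\left(a,J \right)} = -6 - \left(-4 - \frac{a}{a + 3}\right) = -6 - \left(-4 - \frac{a}{3 + a}\right) = -6 + \left(4 + \frac{a}{3 + a}\right) = -2 + \frac{a}{3 + a}$)
$s{\left(X \right)} = 2 X$
$s{\left(x{\left(2,\frac{6 - 4}{-5 - 3} \right)} \right)} n{\left(-2 \right)} 0 = 2 \frac{-6 - 2}{3 + 2} \left(-2\right) 0 = 2 \frac{-6 - 2}{5} \left(-2\right) 0 = 2 \cdot \frac{1}{5} \left(-8\right) \left(-2\right) 0 = 2 \left(- \frac{8}{5}\right) \left(-2\right) 0 = \left(- \frac{16}{5}\right) \left(-2\right) 0 = \frac{32}{5} \cdot 0 = 0$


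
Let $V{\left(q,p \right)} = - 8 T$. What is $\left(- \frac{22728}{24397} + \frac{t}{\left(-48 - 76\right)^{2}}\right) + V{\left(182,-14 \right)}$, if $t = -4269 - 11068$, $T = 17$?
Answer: $- \frac{1669067339}{12100912} \approx -137.93$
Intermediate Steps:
$t = -15337$ ($t = -4269 - 11068 = -15337$)
$V{\left(q,p \right)} = -136$ ($V{\left(q,p \right)} = \left(-8\right) 17 = -136$)
$\left(- \frac{22728}{24397} + \frac{t}{\left(-48 - 76\right)^{2}}\right) + V{\left(182,-14 \right)} = \left(- \frac{22728}{24397} - \frac{15337}{\left(-48 - 76\right)^{2}}\right) - 136 = \left(\left(-22728\right) \frac{1}{24397} - \frac{15337}{\left(-124\right)^{2}}\right) - 136 = \left(- \frac{22728}{24397} - \frac{15337}{15376}\right) - 136 = - \frac{23343307}{12100912} - 136 = - \frac{1669067339}{12100912}$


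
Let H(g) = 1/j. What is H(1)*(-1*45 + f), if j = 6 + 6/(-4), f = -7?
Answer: -104/9 ≈ -11.556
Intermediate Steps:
j = 9/2 (j = 6 + 6*(-¼) = 6 - 3/2 = 9/2 ≈ 4.5000)
H(g) = 2/9 (H(g) = 1/(9/2) = 2/9)
H(1)*(-1*45 + f) = 2*(-1*45 - 7)/9 = 2*(-45 - 7)/9 = (2/9)*(-52) = -104/9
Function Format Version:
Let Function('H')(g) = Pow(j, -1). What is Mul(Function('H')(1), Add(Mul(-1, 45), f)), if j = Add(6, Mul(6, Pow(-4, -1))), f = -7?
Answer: Rational(-104, 9) ≈ -11.556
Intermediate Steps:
j = Rational(9, 2) (j = Add(6, Mul(6, Rational(-1, 4))) = Add(6, Rational(-3, 2)) = Rational(9, 2) ≈ 4.5000)
Function('H')(g) = Rational(2, 9) (Function('H')(g) = Pow(Rational(9, 2), -1) = Rational(2, 9))
Mul(Function('H')(1), Add(Mul(-1, 45), f)) = Mul(Rational(2, 9), Add(Mul(-1, 45), -7)) = Mul(Rational(2, 9), Add(-45, -7)) = Mul(Rational(2, 9), -52) = Rational(-104, 9)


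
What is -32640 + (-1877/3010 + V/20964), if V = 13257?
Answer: -343272829243/10516940 ≈ -32640.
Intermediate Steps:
-32640 + (-1877/3010 + V/20964) = -32640 + (-1877/3010 + 13257/20964) = -32640 + (-1877*1/3010 + 13257*(1/20964)) = -32640 + (-1877/3010 + 4419/6988) = -32640 + 92357/10516940 = -343272829243/10516940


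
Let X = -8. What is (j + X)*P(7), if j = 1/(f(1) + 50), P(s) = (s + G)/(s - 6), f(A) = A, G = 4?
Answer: -4477/51 ≈ -87.784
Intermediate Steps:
P(s) = (4 + s)/(-6 + s) (P(s) = (s + 4)/(s - 6) = (4 + s)/(-6 + s))
j = 1/51 (j = 1/(1 + 50) = 1/51 ≈ 0.019608)
(j + X)*P(7) = (1/51 - 8)*((4 + 7)/(-6 + 7)) = -407*11/(51*1) = -407*11/51 = -407/51*11 = -4477/51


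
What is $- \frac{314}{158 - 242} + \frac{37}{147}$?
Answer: $\frac{391}{98} \approx 3.9898$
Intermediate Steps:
$- \frac{314}{158 - 242} + \frac{37}{147} = - \frac{314}{-84} + 37 \cdot \frac{1}{147} = \left(-314\right) \left(- \frac{1}{84}\right) + \frac{37}{147} = \frac{157}{42} + \frac{37}{147} = \frac{391}{98}$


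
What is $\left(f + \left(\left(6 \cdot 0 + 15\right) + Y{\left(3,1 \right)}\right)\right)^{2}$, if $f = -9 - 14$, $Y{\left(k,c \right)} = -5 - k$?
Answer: $256$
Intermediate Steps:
$f = -23$ ($f = -9 - 14 = -23$)
$\left(f + \left(\left(6 \cdot 0 + 15\right) + Y{\left(3,1 \right)}\right)\right)^{2} = \left(-23 + \left(\left(6 \cdot 0 + 15\right) - 8\right)\right)^{2} = \left(-23 + \left(\left(0 + 15\right) - 8\right)\right)^{2} = \left(-23 + \left(15 - 8\right)\right)^{2} = \left(-23 + 7\right)^{2} = \left(-16\right)^{2} = 256$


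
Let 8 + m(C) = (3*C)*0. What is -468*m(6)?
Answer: 3744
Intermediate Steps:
m(C) = -8 (m(C) = -8 + (3*C)*0 = -8 + 0 = -8)
-468*m(6) = -468*(-8) = 3744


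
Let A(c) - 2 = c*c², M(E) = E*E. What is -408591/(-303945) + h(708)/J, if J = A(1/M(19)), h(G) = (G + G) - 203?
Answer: 5794523030699006/9532906968345 ≈ 607.84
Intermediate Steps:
M(E) = E²
h(G) = -203 + 2*G (h(G) = 2*G - 203 = -203 + 2*G)
A(c) = 2 + c³ (A(c) = 2 + c*c² = 2 + c³)
J = 94091763/47045881 (J = 2 + (1/(19²))³ = 2 + (1/361)³ = 2 + 1/47045881 = 94091763/47045881 ≈ 2.0000)
-408591/(-303945) + h(708)/J = -408591/(-303945) + (-203 + 2*708)/(94091763/47045881) = -408591*(-1/303945) + (-203 + 1416)*(47045881/94091763) = 136197/101315 + 1213*(47045881/94091763) = 136197/101315 + 57066653653/94091763 = 5794523030699006/9532906968345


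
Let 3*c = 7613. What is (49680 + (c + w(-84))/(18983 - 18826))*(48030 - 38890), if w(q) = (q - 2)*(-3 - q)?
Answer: 213747994300/471 ≈ 4.5382e+8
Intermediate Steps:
c = 7613/3 (c = (⅓)*7613 = 7613/3 ≈ 2537.7)
w(q) = (-3 - q)*(-2 + q) (w(q) = (-2 + q)*(-3 - q) = (-3 - q)*(-2 + q))
(49680 + (c + w(-84))/(18983 - 18826))*(48030 - 38890) = (49680 + (7613/3 + (6 - 1*(-84) - 1*(-84)²))/(18983 - 18826))*(48030 - 38890) = (49680 + (7613/3 + (6 + 84 - 1*7056))/157)*9140 = (49680 + (7613/3 + (6 + 84 - 7056))*(1/157))*9140 = (49680 + (7613/3 - 6966)*(1/157))*9140 = (49680 - 13285/3*1/157)*9140 = (49680 - 13285/471)*9140 = (23385995/471)*9140 = 213747994300/471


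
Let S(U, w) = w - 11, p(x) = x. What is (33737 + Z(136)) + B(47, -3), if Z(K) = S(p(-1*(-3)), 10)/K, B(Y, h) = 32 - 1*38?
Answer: 4587415/136 ≈ 33731.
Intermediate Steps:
B(Y, h) = -6 (B(Y, h) = 32 - 38 = -6)
S(U, w) = -11 + w
Z(K) = -1/K (Z(K) = (-11 + 10)/K = -1/K)
(33737 + Z(136)) + B(47, -3) = (33737 - 1/136) - 6 = 4588231/136 - 6 = 4587415/136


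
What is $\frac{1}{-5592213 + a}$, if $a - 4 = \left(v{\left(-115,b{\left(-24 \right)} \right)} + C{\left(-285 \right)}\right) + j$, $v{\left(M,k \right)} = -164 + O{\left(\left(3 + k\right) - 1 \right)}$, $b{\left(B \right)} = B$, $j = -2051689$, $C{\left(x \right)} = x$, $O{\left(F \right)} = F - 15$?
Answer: $- \frac{1}{7644384} \approx -1.3081 \cdot 10^{-7}$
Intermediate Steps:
$O{\left(F \right)} = -15 + F$ ($O{\left(F \right)} = F - 15 = -15 + F$)
$v{\left(M,k \right)} = -177 + k$ ($v{\left(M,k \right)} = -164 + \left(-15 + \left(\left(3 + k\right) - 1\right)\right) = -164 + \left(-15 + \left(2 + k\right)\right) = -164 + \left(-13 + k\right) = -177 + k$)
$a = -2052171$ ($a = 4 - 2052175 = -2052171$)
$\frac{1}{-5592213 + a} = \frac{1}{-5592213 - 2052171} = \frac{1}{-7644384} = - \frac{1}{7644384}$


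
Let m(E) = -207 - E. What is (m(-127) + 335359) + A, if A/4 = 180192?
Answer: 1056047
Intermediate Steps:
A = 720768 (A = 4*180192 = 720768)
(m(-127) + 335359) + A = ((-207 - 1*(-127)) + 335359) + 720768 = ((-207 + 127) + 335359) + 720768 = (-80 + 335359) + 720768 = 335279 + 720768 = 1056047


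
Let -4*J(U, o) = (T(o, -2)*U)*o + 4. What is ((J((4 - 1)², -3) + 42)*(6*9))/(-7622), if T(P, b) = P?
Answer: -2241/15244 ≈ -0.14701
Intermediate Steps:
J(U, o) = -1 - U*o²/4 (J(U, o) = -((o*U)*o + 4)/4 = -((U*o)*o + 4)/4 = -(U*o² + 4)/4 = -(4 + U*o²)/4 = -1 - U*o²/4)
((J((4 - 1)², -3) + 42)*(6*9))/(-7622) = (((-1 - ¼*(4 - 1)²*(-3)²) + 42)*(6*9))/(-7622) = (((-1 - ¼*3²*9) + 42)*54)*(-1/7622) = (((-1 - ¼*9*9) + 42)*54)*(-1/7622) = (((-1 - 81/4) + 42)*54)*(-1/7622) = ((-85/4 + 42)*54)*(-1/7622) = ((83/4)*54)*(-1/7622) = (2241/2)*(-1/7622) = -2241/15244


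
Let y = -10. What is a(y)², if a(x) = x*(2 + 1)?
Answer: 900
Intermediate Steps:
a(x) = 3*x (a(x) = x*3 = 3*x)
a(y)² = (3*(-10))² = (-30)² = 900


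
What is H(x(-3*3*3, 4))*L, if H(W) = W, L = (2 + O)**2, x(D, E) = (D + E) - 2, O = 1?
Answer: -225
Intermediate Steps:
x(D, E) = -2 + D + E
L = 9 (L = (2 + 1)**2 = 3**2 = 9)
H(x(-3*3*3, 4))*L = (-2 - 3*3*3 + 4)*9 = (-2 - 9*3 + 4)*9 = (-2 - 27 + 4)*9 = -25*9 = -225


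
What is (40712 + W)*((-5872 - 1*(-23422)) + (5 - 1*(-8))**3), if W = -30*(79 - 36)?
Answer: 778466234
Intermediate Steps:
W = -1290 (W = -30*43 = -1290)
(40712 + W)*((-5872 - 1*(-23422)) + (5 - 1*(-8))**3) = (40712 - 1290)*((-5872 - 1*(-23422)) + (5 - 1*(-8))**3) = 39422*((-5872 + 23422) + (5 + 8)**3) = 39422*(17550 + 13**3) = 39422*(17550 + 2197) = 39422*19747 = 778466234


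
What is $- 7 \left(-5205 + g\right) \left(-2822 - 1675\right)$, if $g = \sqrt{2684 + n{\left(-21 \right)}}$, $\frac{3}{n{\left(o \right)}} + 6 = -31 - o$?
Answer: $-163848195 + \frac{31479 \sqrt{42941}}{4} \approx -1.6222 \cdot 10^{8}$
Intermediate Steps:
$n{\left(o \right)} = \frac{3}{-37 - o}$ ($n{\left(o \right)} = \frac{3}{-6 - \left(31 + o\right)} = \frac{3}{-37 - o}$)
$g = \frac{\sqrt{42941}}{4}$ ($g = \sqrt{2684 - \frac{3}{37 - 21}} = \sqrt{2684 - \frac{3}{16}} = \sqrt{\frac{42941}{16}} = \frac{\sqrt{42941}}{4} \approx 51.806$)
$- 7 \left(-5205 + g\right) \left(-2822 - 1675\right) = - 7 \left(-5205 + \frac{\sqrt{42941}}{4}\right) \left(-2822 - 1675\right) = - 7 \left(-5205 + \frac{\sqrt{42941}}{4}\right) \left(-4497\right) = - 7 \left(23406885 - \frac{4497 \sqrt{42941}}{4}\right) = -163848195 + \frac{31479 \sqrt{42941}}{4}$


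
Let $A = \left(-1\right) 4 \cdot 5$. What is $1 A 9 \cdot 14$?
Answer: $-2520$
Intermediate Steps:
$A = -20$ ($A = \left(-4\right) 5 = -20$)
$1 A 9 \cdot 14 = 1 \left(-20\right) 9 \cdot 14 = \left(-20\right) 9 \cdot 14 = \left(-180\right) 14 = -2520$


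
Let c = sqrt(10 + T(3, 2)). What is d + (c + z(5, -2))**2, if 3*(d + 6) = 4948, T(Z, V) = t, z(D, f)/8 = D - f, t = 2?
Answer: 14374/3 + 224*sqrt(3) ≈ 5179.3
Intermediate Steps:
z(D, f) = -8*f + 8*D (z(D, f) = 8*(D - f) = -8*f + 8*D)
T(Z, V) = 2
c = 2*sqrt(3) (c = sqrt(10 + 2) = sqrt(12) = 2*sqrt(3) ≈ 3.4641)
d = 4930/3 (d = -6 + (1/3)*4948 = -6 + 4948/3 = 4930/3 ≈ 1643.3)
d + (c + z(5, -2))**2 = 4930/3 + (2*sqrt(3) + (-8*(-2) + 8*5))**2 = 4930/3 + (2*sqrt(3) + (16 + 40))**2 = 4930/3 + (2*sqrt(3) + 56)**2 = 4930/3 + (56 + 2*sqrt(3))**2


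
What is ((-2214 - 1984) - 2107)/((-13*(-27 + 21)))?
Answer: -485/6 ≈ -80.833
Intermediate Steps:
((-2214 - 1984) - 2107)/((-13*(-27 + 21))) = (-4198 - 2107)/((-13*(-6))) = -6305/78 = -6305*1/78 = -485/6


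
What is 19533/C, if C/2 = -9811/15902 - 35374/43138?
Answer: -1116604719809/164290711 ≈ -6796.5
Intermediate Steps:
C = -492872133/171495119 (C = 2*(-9811/15902 - 35374/43138) = 2*(-9811*1/15902 - 35374*1/43138) = 2*(-9811/15902 - 17687/21569) = 2*(-492872133/342990238) = -492872133/171495119 ≈ -2.8740)
19533/C = 19533/(-492872133/171495119) = 19533*(-171495119/492872133) = -1116604719809/164290711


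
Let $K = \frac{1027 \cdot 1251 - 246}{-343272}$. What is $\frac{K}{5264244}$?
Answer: $- \frac{428177}{602355855456} \approx -7.1084 \cdot 10^{-7}$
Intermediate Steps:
$K = - \frac{428177}{114424}$ ($K = \left(1284777 - 246\right) \left(- \frac{1}{343272}\right) = 1284531 \left(- \frac{1}{343272}\right) = - \frac{428177}{114424} \approx -3.742$)
$\frac{K}{5264244} = - \frac{428177}{114424 \cdot 5264244} = \left(- \frac{428177}{114424}\right) \frac{1}{5264244} = - \frac{428177}{602355855456}$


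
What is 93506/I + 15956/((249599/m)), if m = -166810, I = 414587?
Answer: -157635694455318/14782928659 ≈ -10663.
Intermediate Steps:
93506/I + 15956/((249599/m)) = 93506/414587 + 15956/((249599/(-166810))) = 93506*(1/414587) + 15956/((249599*(-1/166810))) = 93506/414587 + 15956/(-35657/23830) = 93506/414587 + 15956*(-23830/35657) = 93506/414587 - 380231480/35657 = -157635694455318/14782928659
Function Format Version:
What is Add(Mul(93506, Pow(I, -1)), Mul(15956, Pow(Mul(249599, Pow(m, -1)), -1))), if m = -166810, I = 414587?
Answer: Rational(-157635694455318, 14782928659) ≈ -10663.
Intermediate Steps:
Add(Mul(93506, Pow(I, -1)), Mul(15956, Pow(Mul(249599, Pow(m, -1)), -1))) = Add(Mul(93506, Pow(414587, -1)), Mul(15956, Pow(Mul(249599, Pow(-166810, -1)), -1))) = Add(Mul(93506, Rational(1, 414587)), Mul(15956, Pow(Mul(249599, Rational(-1, 166810)), -1))) = Add(Rational(93506, 414587), Mul(15956, Pow(Rational(-35657, 23830), -1))) = Add(Rational(93506, 414587), Mul(15956, Rational(-23830, 35657))) = Add(Rational(93506, 414587), Rational(-380231480, 35657)) = Rational(-157635694455318, 14782928659)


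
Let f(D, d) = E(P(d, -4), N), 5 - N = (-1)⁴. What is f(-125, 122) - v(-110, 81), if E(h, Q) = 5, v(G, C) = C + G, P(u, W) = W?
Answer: 34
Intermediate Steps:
N = 4 (N = 5 - 1*(-1)⁴ = 5 - 1*1 = 5 - 1 = 4)
f(D, d) = 5
f(-125, 122) - v(-110, 81) = 5 - (81 - 110) = 5 - 1*(-29) = 5 + 29 = 34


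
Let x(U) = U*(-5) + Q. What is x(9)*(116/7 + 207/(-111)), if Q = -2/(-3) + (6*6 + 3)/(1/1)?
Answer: -60944/777 ≈ -78.435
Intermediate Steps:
Q = 119/3 (Q = -2*(-⅓) + (36 + 3)/1 = ⅔ + 39*1 = ⅔ + 39 = 119/3 ≈ 39.667)
x(U) = 119/3 - 5*U (x(U) = U*(-5) + 119/3 = -5*U + 119/3 = 119/3 - 5*U)
x(9)*(116/7 + 207/(-111)) = (119/3 - 5*9)*(116/7 + 207/(-111)) = (119/3 - 45)*(116*(⅐) + 207*(-1/111)) = -16*(116/7 - 69/37)/3 = -16/3*3809/259 = -60944/777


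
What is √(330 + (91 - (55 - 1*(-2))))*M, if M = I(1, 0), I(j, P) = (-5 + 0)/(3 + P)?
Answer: -10*√91/3 ≈ -31.798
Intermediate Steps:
I(j, P) = -5/(3 + P)
M = -5/3 (M = -5/(3 + 0) = -5/3 ≈ -1.6667)
√(330 + (91 - (55 - 1*(-2))))*M = √(330 + (91 - (55 - 1*(-2))))*(-5/3) = √(330 + (91 - (55 + 2)))*(-5/3) = √(330 + (91 - 1*57))*(-5/3) = √(330 + (91 - 57))*(-5/3) = √(330 + 34)*(-5/3) = √364*(-5/3) = (2*√91)*(-5/3) = -10*√91/3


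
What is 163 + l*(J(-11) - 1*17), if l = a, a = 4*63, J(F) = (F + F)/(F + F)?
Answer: -3869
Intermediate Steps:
J(F) = 1 (J(F) = (2*F)/((2*F)) = (2*F)*(1/(2*F)) = 1)
a = 252
l = 252
163 + l*(J(-11) - 1*17) = 163 + 252*(1 - 1*17) = 163 + 252*(1 - 17) = 163 + 252*(-16) = 163 - 4032 = -3869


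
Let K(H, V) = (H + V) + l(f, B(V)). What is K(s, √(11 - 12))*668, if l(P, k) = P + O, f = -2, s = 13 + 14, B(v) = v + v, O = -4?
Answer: 14028 + 668*I ≈ 14028.0 + 668.0*I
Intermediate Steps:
B(v) = 2*v
s = 27
l(P, k) = -4 + P (l(P, k) = P - 4 = -4 + P)
K(H, V) = -6 + H + V (K(H, V) = (H + V) + (-4 - 2) = (H + V) - 6 = -6 + H + V)
K(s, √(11 - 12))*668 = (-6 + 27 + √(11 - 12))*668 = (-6 + 27 + √(-1))*668 = (-6 + 27 + I)*668 = (21 + I)*668 = 14028 + 668*I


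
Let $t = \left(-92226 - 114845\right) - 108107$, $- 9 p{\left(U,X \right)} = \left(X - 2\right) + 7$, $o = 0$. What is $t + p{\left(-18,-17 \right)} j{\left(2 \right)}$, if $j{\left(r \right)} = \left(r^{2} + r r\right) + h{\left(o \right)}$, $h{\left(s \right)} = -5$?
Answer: $-315174$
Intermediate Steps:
$j{\left(r \right)} = -5 + 2 r^{2}$ ($j{\left(r \right)} = \left(r^{2} + r r\right) - 5 = \left(r^{2} + r^{2}\right) - 5 = 2 r^{2} - 5 = -5 + 2 r^{2}$)
$p{\left(U,X \right)} = - \frac{5}{9} - \frac{X}{9}$ ($p{\left(U,X \right)} = - \frac{\left(X - 2\right) + 7}{9} = - \frac{\left(-2 + X\right) + 7}{9} = - \frac{5 + X}{9} = - \frac{5}{9} - \frac{X}{9}$)
$t = -315178$ ($t = -207071 - 108107 = -315178$)
$t + p{\left(-18,-17 \right)} j{\left(2 \right)} = -315178 + \left(- \frac{5}{9} - - \frac{17}{9}\right) \left(-5 + 2 \cdot 2^{2}\right) = -315178 + \left(- \frac{5}{9} + \frac{17}{9}\right) \left(-5 + 2 \cdot 4\right) = -315178 + \frac{4 \left(-5 + 8\right)}{3} = -315178 + \frac{4}{3} \cdot 3 = -315178 + 4 = -315174$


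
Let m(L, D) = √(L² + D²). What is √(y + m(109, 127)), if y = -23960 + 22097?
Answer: √(-1863 + √28010) ≈ 41.178*I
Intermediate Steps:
y = -1863
m(L, D) = √(D² + L²)
√(y + m(109, 127)) = √(-1863 + √(127² + 109²)) = √(-1863 + √(16129 + 11881)) = √(-1863 + √28010)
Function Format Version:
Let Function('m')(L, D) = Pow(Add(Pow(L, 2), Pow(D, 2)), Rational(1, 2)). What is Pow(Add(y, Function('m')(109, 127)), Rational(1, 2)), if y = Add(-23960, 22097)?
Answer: Pow(Add(-1863, Pow(28010, Rational(1, 2))), Rational(1, 2)) ≈ Mul(41.178, I)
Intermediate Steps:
y = -1863
Function('m')(L, D) = Pow(Add(Pow(D, 2), Pow(L, 2)), Rational(1, 2))
Pow(Add(y, Function('m')(109, 127)), Rational(1, 2)) = Pow(Add(-1863, Pow(Add(Pow(127, 2), Pow(109, 2)), Rational(1, 2))), Rational(1, 2)) = Pow(Add(-1863, Pow(Add(16129, 11881), Rational(1, 2))), Rational(1, 2)) = Pow(Add(-1863, Pow(28010, Rational(1, 2))), Rational(1, 2))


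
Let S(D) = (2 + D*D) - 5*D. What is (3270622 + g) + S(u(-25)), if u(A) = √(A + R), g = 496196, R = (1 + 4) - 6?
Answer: 3766794 - 5*I*√26 ≈ 3.7668e+6 - 25.495*I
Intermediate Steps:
R = -1 (R = 5 - 6 = -1)
u(A) = √(-1 + A) (u(A) = √(A - 1) = √(-1 + A))
S(D) = 2 + D² - 5*D (S(D) = (2 + D²) - 5*D = 2 + D² - 5*D)
(3270622 + g) + S(u(-25)) = (3270622 + 496196) + (2 + (√(-1 - 25))² - 5*√(-1 - 25)) = 3766818 + (2 + (√(-26))² - 5*I*√26) = 3766818 + (2 + (I*√26)² - 5*I*√26) = 3766818 + (2 - 26 - 5*I*√26) = 3766818 + (-24 - 5*I*√26) = 3766794 - 5*I*√26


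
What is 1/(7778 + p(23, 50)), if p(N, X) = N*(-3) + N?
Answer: 1/7732 ≈ 0.00012933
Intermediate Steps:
p(N, X) = -2*N (p(N, X) = -3*N + N = -2*N)
1/(7778 + p(23, 50)) = 1/(7778 - 2*23) = 1/(7778 - 46) = 1/7732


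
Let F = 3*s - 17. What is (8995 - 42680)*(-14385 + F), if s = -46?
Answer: 489779900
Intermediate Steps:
F = -155 (F = 3*(-46) - 17 = -138 - 17 = -155)
(8995 - 42680)*(-14385 + F) = (8995 - 42680)*(-14385 - 155) = -33685*(-14540) = 489779900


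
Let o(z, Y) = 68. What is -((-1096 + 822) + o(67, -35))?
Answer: 206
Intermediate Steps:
-((-1096 + 822) + o(67, -35)) = -((-1096 + 822) + 68) = -(-274 + 68) = -1*(-206) = 206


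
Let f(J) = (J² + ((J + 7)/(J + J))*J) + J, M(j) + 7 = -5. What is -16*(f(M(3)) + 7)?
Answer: -2184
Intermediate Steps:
M(j) = -12 (M(j) = -7 - 5 = -12)
f(J) = 7/2 + J² + 3*J/2 (f(J) = (J² + ((7 + J)/((2*J)))*J) + J = (J² + ((7 + J)*(1/(2*J)))*J) + J = (J² + ((7 + J)/(2*J))*J) + J = (J² + (7/2 + J/2)) + J = (7/2 + J² + J/2) + J = 7/2 + J² + 3*J/2)
-16*(f(M(3)) + 7) = -16*((7/2 + (-12)² + (3/2)*(-12)) + 7) = -16*((7/2 + 144 - 18) + 7) = -16*(259/2 + 7) = -16*273/2 = -2184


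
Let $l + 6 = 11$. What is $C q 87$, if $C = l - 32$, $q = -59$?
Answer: $138591$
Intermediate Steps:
$l = 5$ ($l = -6 + 11 = 5$)
$C = -27$ ($C = 5 - 32 = -27$)
$C q 87 = \left(-27\right) \left(-59\right) 87 = 1593 \cdot 87 = 138591$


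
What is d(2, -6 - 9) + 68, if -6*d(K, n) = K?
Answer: 203/3 ≈ 67.667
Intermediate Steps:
d(K, n) = -K/6
d(2, -6 - 9) + 68 = -⅙*2 + 68 = -⅓ + 68 = 203/3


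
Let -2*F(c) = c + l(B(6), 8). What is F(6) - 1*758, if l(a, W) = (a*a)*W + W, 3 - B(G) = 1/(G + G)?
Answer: -28765/36 ≈ -799.03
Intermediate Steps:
B(G) = 3 - 1/(2*G) (B(G) = 3 - 1/(G + G) = 3 - 1/(2*G))
l(a, W) = W + W*a**2 (l(a, W) = a**2*W + W = W*a**2 + W = W + W*a**2)
F(c) = -1369/36 - c/2 (F(c) = -(c + 8*(1 + (3 - 1/2/6)**2))/2 = -(c + 8*(1 + (3 - 1/2*1/6)**2))/2 = -(c + 8*(1 + (3 - 1/12)**2))/2 = -(c + 8*(1 + (35/12)**2))/2 = -(c + 8*(1 + 1225/144))/2 = -(c + 8*(1369/144))/2 = -(c + 1369/18)/2 = -(1369/18 + c)/2 = -1369/36 - c/2)
F(6) - 1*758 = (-1369/36 - 1/2*6) - 1*758 = (-1369/36 - 3) - 758 = -1477/36 - 758 = -28765/36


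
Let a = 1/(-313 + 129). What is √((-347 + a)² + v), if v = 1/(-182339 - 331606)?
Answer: √1477113821173592745/3502440 ≈ 347.01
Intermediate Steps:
a = -1/184 (a = 1/(-184) = -1/184 ≈ -0.0054348)
v = -1/513945 (v = 1/(-513945) = -1/513945 ≈ -1.9457e-6)
√((-347 + a)² + v) = √((-347 - 1/184)² - 1/513945) = √((-63849/184)² - 1/513945) = √(4076694801/33856 - 1/513945) = √(2095196909466089/17400121920) = √1477113821173592745/3502440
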